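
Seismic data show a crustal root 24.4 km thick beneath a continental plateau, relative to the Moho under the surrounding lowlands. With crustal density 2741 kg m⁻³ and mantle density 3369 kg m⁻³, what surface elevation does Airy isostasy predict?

Balancing pressure at the compensation depth: ρ_c h = (ρ_m − ρ_c) r.
h = r (ρ_m − ρ_c) / ρ_c = 24.4 km × (3369 − 2741) / 2741 = 5.59 km.

5.59 km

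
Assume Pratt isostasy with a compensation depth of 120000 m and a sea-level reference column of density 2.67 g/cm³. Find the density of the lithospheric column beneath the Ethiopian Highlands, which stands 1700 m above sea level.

2.63 g/cm³

Pratt balance: ρ_ref D = ρ (D + h).
ρ = ρ_ref D/(D + h) = 2.67 × 120000 m/(120000 m + 1700 m) = 2.63 g/cm³.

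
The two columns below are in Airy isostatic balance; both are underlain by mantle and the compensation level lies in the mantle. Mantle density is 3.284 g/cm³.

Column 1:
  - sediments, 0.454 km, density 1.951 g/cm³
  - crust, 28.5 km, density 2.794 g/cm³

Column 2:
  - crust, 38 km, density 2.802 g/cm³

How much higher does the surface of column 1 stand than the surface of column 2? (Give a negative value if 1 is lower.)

−1.14 km

For any compensation level in the mantle, the mantle terms cancel and isostasy reduces to e = (Σt_1 − Σt_2) − (Σ(ρt)_1 − Σ(ρt)_2) / ρ_m.
Σt_1 = 28.954 km; Σt_2 = 38 km; Σ(ρt)_1 = 80.514754; Σ(ρt)_2 = 106.476 (in km·g/cm³).
e = (28.954 − 38) − (80.514754 − 106.476) / 3.284 = −1.14 km.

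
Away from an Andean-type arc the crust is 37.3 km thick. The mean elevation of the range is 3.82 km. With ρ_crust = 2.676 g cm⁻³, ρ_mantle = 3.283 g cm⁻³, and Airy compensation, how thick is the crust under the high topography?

Root depth r = h ρ_c / (ρ_m − ρ_c) = 3.82 km × 2.676 / 0.607 = 16.84 km.
Total thickness = T + h + r = 37.3 km + 3.82 km + 16.84 km = 58 km.

58 km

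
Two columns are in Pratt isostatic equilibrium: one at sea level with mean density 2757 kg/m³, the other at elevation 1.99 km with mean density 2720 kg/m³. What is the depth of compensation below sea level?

146 km

ρ_ref D = ρ (D + h) → D (ρ_ref − ρ) = ρ h.
D = ρ h/(ρ_ref − ρ) = 2720 × 1.99 km/(2757 − 2720) = 146 km.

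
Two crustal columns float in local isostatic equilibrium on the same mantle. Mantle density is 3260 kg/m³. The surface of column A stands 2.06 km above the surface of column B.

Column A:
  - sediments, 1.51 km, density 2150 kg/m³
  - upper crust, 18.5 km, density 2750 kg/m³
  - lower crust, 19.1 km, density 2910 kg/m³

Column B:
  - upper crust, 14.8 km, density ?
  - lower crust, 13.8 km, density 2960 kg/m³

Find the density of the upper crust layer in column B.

Take the compensation level at the base of the deeper column (depth z_c below the surface of column A) and equate Σ ρ_i t_i down to z_c; mantle fills any gap and the z_c terms cancel.
Column A: 1.51×2150 + 18.5×2750 + 19.1×2910 + (z_c − 39.11)×3260
Column B: 2.06×0 + 14.8×ρ + 13.8×2960 + (z_c − 2.06 − 28.6)×3260
The z_c×3260 term appears on both sides and cancels. Collect the known terms of each column as K = Σ(ρt)_known − 3260 × (depth of known layers): K_A = 109702.5 − 3260×39.11 = −17796.1; K_B = 40848 − 3260×(2.06 + 28.6) = −59103.6.
Balance: K_A = K_B + 14.8×ρ, so ρ = (K_A − K_B)/14.8 = 41307.5/14.8 = 2790 kg/m³.

2790 kg/m³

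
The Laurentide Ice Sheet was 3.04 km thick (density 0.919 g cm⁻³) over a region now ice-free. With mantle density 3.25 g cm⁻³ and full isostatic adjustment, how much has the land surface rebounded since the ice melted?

0.86 km

Removing the load lets mantle flow back in; uplift u satisfies ρ_ice t = ρ_m u.
u = t ρ_ice/ρ_m = 3.04 km × 0.919/3.25 = 0.86 km.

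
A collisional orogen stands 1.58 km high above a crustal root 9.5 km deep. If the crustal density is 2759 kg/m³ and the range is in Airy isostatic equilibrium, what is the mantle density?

3220 kg/m³

Airy balance: ρ_c h = (ρ_m − ρ_c) r → ρ_m = ρ_c (1 + h/r).
ρ_m = 2759 × (1 + 1.58 km/9.5 km) = 3220 kg/m³.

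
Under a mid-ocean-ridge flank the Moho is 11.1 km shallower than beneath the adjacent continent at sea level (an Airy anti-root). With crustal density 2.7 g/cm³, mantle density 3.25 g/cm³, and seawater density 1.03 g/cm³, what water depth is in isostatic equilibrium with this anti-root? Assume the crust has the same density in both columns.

Replacing a thickness d of crust by seawater at the top must be balanced by replacing crust with mantle at the base: d (ρ_c − ρ_w) = a (ρ_m − ρ_c).
d = a (ρ_m − ρ_c)/(ρ_c − ρ_w) = 11.1 km × 0.55/1.67 = 3.66 km.

3.66 km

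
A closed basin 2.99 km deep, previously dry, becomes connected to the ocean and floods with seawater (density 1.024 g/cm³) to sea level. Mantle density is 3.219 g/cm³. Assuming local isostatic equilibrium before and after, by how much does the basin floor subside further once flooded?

After flooding the water column is d + s deep. Its weight must equal the weight of mantle displaced by the extra subsidence s: (d + s) ρ_w = s ρ_m.
s = d ρ_w / (ρ_m − ρ_w) = 2.99 km × 1.024/(3.219 − 1.024) = 1.39 km.

1.39 km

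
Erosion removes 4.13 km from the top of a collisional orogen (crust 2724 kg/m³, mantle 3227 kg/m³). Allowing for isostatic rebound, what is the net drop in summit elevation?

Rebound u = e ρ_c/ρ_m = 4.13 km × 2724/3227 = 3.486 km.
Net surface drop = e − u = 4.13 km − 3.486 km = e (ρ_m − ρ_c)/ρ_m = 0.644 km.

0.644 km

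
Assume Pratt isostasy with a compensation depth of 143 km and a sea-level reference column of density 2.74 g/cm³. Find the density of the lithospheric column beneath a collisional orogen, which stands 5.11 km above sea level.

2.65 g/cm³

Pratt balance: ρ_ref D = ρ (D + h).
ρ = ρ_ref D/(D + h) = 2.74 × 143 km/(143 km + 5.11 km) = 2.65 g/cm³.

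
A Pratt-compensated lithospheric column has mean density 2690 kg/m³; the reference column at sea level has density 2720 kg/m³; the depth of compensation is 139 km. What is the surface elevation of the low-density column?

1.55 km

ρ_ref D = ρ (D + h) → h = D (ρ_ref − ρ)/ρ.
h = 139 km × (2720 − 2690)/2690 = 1.55 km.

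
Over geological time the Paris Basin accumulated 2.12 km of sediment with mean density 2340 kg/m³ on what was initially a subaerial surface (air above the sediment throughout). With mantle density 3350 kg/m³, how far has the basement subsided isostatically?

Subaerial load: s = t ρ_sed / ρ_m = 2.12 km × 2340/3350 = 1.48 km.

1.48 km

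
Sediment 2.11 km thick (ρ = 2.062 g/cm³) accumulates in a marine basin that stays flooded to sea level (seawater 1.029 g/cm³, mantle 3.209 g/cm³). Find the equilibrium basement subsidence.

1 km

Submarine loading: the sediment displaces seawater, and the subsidence is in turn flooded, so s (ρ_m − ρ_w) = t (ρ_sed − ρ_w).
s = 2.11 km × (2.062 − 1.029) / (3.209 − 1.029) = 1 km.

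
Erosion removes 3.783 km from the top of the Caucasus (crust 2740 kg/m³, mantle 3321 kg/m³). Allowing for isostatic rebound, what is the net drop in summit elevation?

Rebound u = e ρ_c/ρ_m = 3.783 km × 2740/3321 = 3.121 km.
Net surface drop = e − u = 3.783 km − 3.121 km = e (ρ_m − ρ_c)/ρ_m = 0.662 km.

0.662 km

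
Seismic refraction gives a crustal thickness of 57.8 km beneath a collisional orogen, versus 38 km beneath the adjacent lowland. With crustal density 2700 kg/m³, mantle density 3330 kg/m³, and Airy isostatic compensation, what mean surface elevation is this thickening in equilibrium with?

Excess crust Δ = 57.8 km − 38 km = 19.8 km, split between elevation h and root r with h + r = Δ.
Airy balance ρ_c h = (ρ_m − ρ_c) r gives r = h ρ_c/(ρ_m − ρ_c), so h (1 + ρ_c/(ρ_m − ρ_c)) = Δ, i.e. h = Δ (ρ_m − ρ_c)/ρ_m.
h = 19.8 km × 630/3330 = 3.75 km.

3.75 km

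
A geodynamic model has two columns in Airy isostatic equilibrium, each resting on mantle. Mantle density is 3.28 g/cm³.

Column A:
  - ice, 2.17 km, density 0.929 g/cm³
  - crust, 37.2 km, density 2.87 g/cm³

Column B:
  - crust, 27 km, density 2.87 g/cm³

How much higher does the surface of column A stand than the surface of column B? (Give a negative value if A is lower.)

For any compensation level in the mantle, the mantle terms cancel and isostasy reduces to e = (Σt_A − Σt_B) − (Σ(ρt)_A − Σ(ρt)_B) / ρ_m.
Σt_A = 39.37 km; Σt_B = 27 km; Σ(ρt)_A = 108.77993; Σ(ρt)_B = 77.49 (in km·g/cm³).
e = (39.37 − 27) − (108.77993 − 77.49) / 3.28 = 2.83 km.

2.83 km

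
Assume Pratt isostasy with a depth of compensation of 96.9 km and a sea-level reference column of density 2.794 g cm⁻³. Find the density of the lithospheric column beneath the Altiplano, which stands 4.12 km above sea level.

Pratt balance: ρ_ref D = ρ (D + h).
ρ = ρ_ref D/(D + h) = 2.794 × 96.9 km/(96.9 km + 4.12 km) = 2.68 g cm⁻³.

2.68 g cm⁻³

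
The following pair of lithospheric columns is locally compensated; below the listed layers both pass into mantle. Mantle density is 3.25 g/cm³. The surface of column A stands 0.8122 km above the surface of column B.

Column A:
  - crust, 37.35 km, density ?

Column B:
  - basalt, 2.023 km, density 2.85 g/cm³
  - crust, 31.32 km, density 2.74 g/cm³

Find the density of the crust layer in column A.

Take the compensation level at the base of the deeper column (depth z_c below the surface of column A) and equate Σ ρ_i t_i down to z_c; mantle fills any gap and the z_c terms cancel.
Column A: 37.35×ρ + (z_c − 37.35)×3.25
Column B: 0.8122×0 + 2.023×2.85 + 31.32×2.74 + (z_c − 0.8122 − 33.343)×3.25
The z_c×3.25 term appears on both sides and cancels. Collect the known terms of each column as K = Σ(ρt)_known − 3.25 × (depth of known layers): K_A = 0 − 3.25×37.35 = −121.3875; K_B = 91.58235 − 3.25×(0.8122 + 33.343) = −19.42205.
Balance: K_A + 37.35×ρ = K_B, so ρ = (K_B − K_A)/37.35 = 101.965/37.35 = 2.73 g/cm³.

2.73 g/cm³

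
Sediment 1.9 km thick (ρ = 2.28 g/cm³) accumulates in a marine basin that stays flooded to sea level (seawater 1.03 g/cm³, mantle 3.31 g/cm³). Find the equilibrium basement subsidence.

1.04 km

Submarine loading: the sediment displaces seawater, and the subsidence is in turn flooded, so s (ρ_m − ρ_w) = t (ρ_sed − ρ_w).
s = 1.9 km × (2.28 − 1.03) / (3.31 − 1.03) = 1.04 km.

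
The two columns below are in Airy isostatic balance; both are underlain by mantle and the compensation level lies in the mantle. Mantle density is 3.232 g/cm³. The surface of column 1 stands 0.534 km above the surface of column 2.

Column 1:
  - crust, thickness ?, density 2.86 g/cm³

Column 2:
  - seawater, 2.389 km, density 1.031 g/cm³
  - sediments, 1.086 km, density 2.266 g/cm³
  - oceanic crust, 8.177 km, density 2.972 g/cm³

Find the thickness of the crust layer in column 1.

Take the compensation level at the base of the deeper column (depth z_c below the surface of column 1) and equate Σ ρ_i t_i down to z_c; mantle fills any gap and the z_c terms cancel.
Column 1: x×2.86 + (z_c − 0 − x)×3.232
Column 2: 0.534×0 + 2.389×1.031 + 1.086×2.266 + 8.177×2.972 + (z_c − 0.534 − 11.652)×3.232
The z_c×3.232 term appears on both sides and cancels. Collect the known terms of each column as K = Σ(ρt)_known − 3.232 × (depth of known layers): K_1 = 0 − 3.232×0 = 0; K_2 = 29.225979 − 3.232×(0.534 + 11.652) = −10.159173.
Balance: K_1 − x×(3.232 − 2.86) = K_2, so x = (K_1 − K_2)/(3.232 − 2.86) = 10.1592/0.372 = 27.3 km.

27.3 km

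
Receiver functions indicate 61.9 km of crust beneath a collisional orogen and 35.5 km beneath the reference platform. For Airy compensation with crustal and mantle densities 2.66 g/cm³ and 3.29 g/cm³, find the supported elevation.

Excess crust Δ = 61.9 km − 35.5 km = 26.4 km, split between elevation h and root r with h + r = Δ.
Airy balance ρ_c h = (ρ_m − ρ_c) r gives r = h ρ_c/(ρ_m − ρ_c), so h (1 + ρ_c/(ρ_m − ρ_c)) = Δ, i.e. h = Δ (ρ_m − ρ_c)/ρ_m.
h = 26.4 km × 0.63/3.29 = 5.06 km.

5.06 km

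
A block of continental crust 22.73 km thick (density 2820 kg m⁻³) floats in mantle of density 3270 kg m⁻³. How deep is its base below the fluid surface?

Draft d = t ρ_obj/ρ_fluid = 22.73 km × 2820/3270 = 19.6 km.

19.6 km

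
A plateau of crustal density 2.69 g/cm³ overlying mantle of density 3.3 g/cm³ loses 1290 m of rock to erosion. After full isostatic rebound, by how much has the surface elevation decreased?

238 m

Rebound u = e ρ_c/ρ_m = 1290 m × 2.69/3.3 = 1052 m.
Net surface drop = e − u = 1290 m − 1052 m = e (ρ_m − ρ_c)/ρ_m = 238 m.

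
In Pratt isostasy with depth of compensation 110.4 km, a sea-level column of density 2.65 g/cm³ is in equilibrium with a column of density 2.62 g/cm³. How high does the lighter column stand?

ρ_ref D = ρ (D + h) → h = D (ρ_ref − ρ)/ρ.
h = 110.4 km × (2.65 − 2.62)/2.62 = 1.26 km.

1.26 km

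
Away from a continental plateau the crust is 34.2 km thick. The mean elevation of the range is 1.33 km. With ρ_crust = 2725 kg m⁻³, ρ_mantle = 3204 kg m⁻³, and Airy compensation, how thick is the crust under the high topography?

43.1 km

Root depth r = h ρ_c / (ρ_m − ρ_c) = 1.33 km × 2725 / 479 = 7.566 km.
Total thickness = T + h + r = 34.2 km + 1.33 km + 7.566 km = 43.1 km.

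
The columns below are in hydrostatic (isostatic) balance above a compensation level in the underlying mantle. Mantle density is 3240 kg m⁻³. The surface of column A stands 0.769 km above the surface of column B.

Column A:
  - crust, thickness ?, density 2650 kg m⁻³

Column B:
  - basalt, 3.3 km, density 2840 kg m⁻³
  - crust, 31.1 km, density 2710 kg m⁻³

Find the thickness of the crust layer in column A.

34.4 km

Take the compensation level at the base of the deeper column (depth z_c below the surface of column A) and equate Σ ρ_i t_i down to z_c; mantle fills any gap and the z_c terms cancel.
Column A: x×2650 + (z_c − 0 − x)×3240
Column B: 0.769×0 + 3.3×2840 + 31.1×2710 + (z_c − 0.769 − 34.4)×3240
The z_c×3240 term appears on both sides and cancels. Collect the known terms of each column as K = Σ(ρt)_known − 3240 × (depth of known layers): K_A = 0 − 3240×0 = 0; K_B = 93653 − 3240×(0.769 + 34.4) = −20294.56.
Balance: K_A − x×(3240 − 2650) = K_B, so x = (K_A − K_B)/(3240 − 2650) = 20294.6/590 = 34.4 km.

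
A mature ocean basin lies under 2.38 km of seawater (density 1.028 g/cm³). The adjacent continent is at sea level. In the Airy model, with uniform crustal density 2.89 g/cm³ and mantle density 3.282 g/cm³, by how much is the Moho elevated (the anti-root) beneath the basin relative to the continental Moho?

Balancing pressure at the compensation depth: replacing crust with seawater at the top is compensated by replacing crust with mantle at the base: d (ρ_c − ρ_w) = a (ρ_m − ρ_c).
a = d (ρ_c − ρ_w)/(ρ_m − ρ_c) = 2.38 km × 1.862/0.392 = 11.3 km.

11.3 km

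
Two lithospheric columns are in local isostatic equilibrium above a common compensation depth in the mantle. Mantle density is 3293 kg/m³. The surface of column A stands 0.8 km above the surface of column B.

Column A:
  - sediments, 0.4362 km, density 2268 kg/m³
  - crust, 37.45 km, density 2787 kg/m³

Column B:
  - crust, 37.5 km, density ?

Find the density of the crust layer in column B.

2850 kg/m³

Take the compensation level at the base of the deeper column (depth z_c below the surface of column A) and equate Σ ρ_i t_i down to z_c; mantle fills any gap and the z_c terms cancel.
Column A: 0.4362×2268 + 37.45×2787 + (z_c − 37.8862)×3293
Column B: 0.8×0 + 37.5×ρ + (z_c − 0.8 − 37.5)×3293
The z_c×3293 term appears on both sides and cancels. Collect the known terms of each column as K = Σ(ρt)_known − 3293 × (depth of known layers): K_A = 105362.452 − 3293×37.8862 = −19396.805; K_B = 0 − 3293×(0.8 + 37.5) = −126121.9.
Balance: K_A = K_B + 37.5×ρ, so ρ = (K_A − K_B)/37.5 = 106725/37.5 = 2850 kg/m³.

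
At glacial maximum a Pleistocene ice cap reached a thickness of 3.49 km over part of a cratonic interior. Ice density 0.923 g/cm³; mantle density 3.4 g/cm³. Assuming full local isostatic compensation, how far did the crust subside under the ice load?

Equating mass per unit area of the two columns: the ice load ρ_ice t is balanced by mantle displaced below, ρ_m s.
s = t ρ_ice / ρ_m = 3.49 km × 0.923/3.4 = 0.947 km.

0.947 km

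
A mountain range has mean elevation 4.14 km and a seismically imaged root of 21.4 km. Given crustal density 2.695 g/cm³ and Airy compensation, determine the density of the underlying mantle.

Airy balance: ρ_c h = (ρ_m − ρ_c) r → ρ_m = ρ_c (1 + h/r).
ρ_m = 2.695 × (1 + 4.14 km/21.4 km) = 3.22 g/cm³.

3.22 g/cm³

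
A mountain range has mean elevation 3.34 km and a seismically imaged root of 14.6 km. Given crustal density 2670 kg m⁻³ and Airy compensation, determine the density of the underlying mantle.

Airy balance: ρ_c h = (ρ_m − ρ_c) r → ρ_m = ρ_c (1 + h/r).
ρ_m = 2670 × (1 + 3.34 km/14.6 km) = 3280 kg m⁻³.

3280 kg m⁻³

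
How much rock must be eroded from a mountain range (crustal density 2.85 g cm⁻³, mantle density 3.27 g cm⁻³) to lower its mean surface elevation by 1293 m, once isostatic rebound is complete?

Net drop Δ = e − u = e − e ρ_c/ρ_m = e (ρ_m − ρ_c)/ρ_m.
e = Δ ρ_m/(ρ_m − ρ_c) = 1293 m × 3.27/0.42 = 10100 m.

10100 m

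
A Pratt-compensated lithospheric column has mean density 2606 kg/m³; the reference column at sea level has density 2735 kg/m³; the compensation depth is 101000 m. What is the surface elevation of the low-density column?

5000 m

ρ_ref D = ρ (D + h) → h = D (ρ_ref − ρ)/ρ.
h = 101000 m × (2735 − 2606)/2606 = 5000 m.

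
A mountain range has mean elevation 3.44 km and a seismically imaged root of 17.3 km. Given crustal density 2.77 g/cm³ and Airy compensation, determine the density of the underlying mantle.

3.32 g/cm³

Airy balance: ρ_c h = (ρ_m − ρ_c) r → ρ_m = ρ_c (1 + h/r).
ρ_m = 2.77 × (1 + 3.44 km/17.3 km) = 3.32 g/cm³.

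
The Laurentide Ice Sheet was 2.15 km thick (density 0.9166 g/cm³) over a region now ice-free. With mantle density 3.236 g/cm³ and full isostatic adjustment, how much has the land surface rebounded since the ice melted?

Removing the load lets mantle flow back in; uplift u satisfies ρ_ice t = ρ_m u.
u = t ρ_ice/ρ_m = 2.15 km × 0.9166/3.236 = 0.609 km.

0.609 km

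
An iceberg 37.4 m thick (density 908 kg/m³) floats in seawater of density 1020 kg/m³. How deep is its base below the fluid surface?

33.3 m

Draft d = t ρ_obj/ρ_fluid = 37.4 m × 908/1020 = 33.3 m.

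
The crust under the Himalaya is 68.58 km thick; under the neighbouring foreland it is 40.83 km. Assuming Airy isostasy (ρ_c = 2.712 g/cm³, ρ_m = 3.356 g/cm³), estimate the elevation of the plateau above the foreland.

5.33 km

Excess crust Δ = 68.58 km − 40.83 km = 27.75 km, split between elevation h and root r with h + r = Δ.
Airy balance ρ_c h = (ρ_m − ρ_c) r gives r = h ρ_c/(ρ_m − ρ_c), so h (1 + ρ_c/(ρ_m − ρ_c)) = Δ, i.e. h = Δ (ρ_m − ρ_c)/ρ_m.
h = 27.75 km × 0.644/3.356 = 5.33 km.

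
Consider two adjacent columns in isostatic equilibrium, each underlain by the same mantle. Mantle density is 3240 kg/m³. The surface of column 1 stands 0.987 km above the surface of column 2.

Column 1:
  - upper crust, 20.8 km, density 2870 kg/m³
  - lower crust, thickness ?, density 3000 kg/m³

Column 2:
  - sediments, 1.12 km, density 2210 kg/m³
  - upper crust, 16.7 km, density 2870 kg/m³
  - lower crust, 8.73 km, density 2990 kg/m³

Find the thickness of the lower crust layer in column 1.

Take the compensation level at the base of the deeper column (depth z_c below the surface of column 1) and equate Σ ρ_i t_i down to z_c; mantle fills any gap and the z_c terms cancel.
Column 1: 20.8×2870 + x×3000 + (z_c − 20.8 − x)×3240
Column 2: 0.987×0 + 1.12×2210 + 16.7×2870 + 8.73×2990 + (z_c − 0.987 − 26.55)×3240
The z_c×3240 term appears on both sides and cancels. Collect the known terms of each column as K = Σ(ρt)_known − 3240 × (depth of known layers): K_1 = 59696 − 3240×20.8 = −7696; K_2 = 76506.9 − 3240×(0.987 + 26.55) = −12712.98.
Balance: K_1 − x×(3240 − 3000) = K_2, so x = (K_1 − K_2)/(3240 − 3000) = 5016.98/240 = 20.9 km.

20.9 km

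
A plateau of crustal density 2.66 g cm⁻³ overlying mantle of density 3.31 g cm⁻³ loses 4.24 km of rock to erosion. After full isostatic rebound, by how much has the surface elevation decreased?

Rebound u = e ρ_c/ρ_m = 4.24 km × 2.66/3.31 = 3.407 km.
Net surface drop = e − u = 4.24 km − 3.407 km = e (ρ_m − ρ_c)/ρ_m = 0.833 km.

0.833 km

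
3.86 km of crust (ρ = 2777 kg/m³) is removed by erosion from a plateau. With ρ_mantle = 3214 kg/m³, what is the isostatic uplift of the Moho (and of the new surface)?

3.34 km

Unloading: uplift u = e ρ_c/ρ_m = 3.86 km × 2777/3214 = 3.34 km.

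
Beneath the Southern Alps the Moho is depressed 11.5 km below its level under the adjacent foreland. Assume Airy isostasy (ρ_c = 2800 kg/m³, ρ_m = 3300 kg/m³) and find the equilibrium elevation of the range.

2.05 km

By Archimedes' principle applied to the lithosphere: ρ_c h = (ρ_m − ρ_c) r.
h = r (ρ_m − ρ_c) / ρ_c = 11.5 km × (3300 − 2800) / 2800 = 2.05 km.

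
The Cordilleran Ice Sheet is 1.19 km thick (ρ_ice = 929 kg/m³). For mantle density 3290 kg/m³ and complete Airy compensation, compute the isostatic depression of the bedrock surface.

0.336 km

Isostatic balance requires: the ice load ρ_ice t is balanced by mantle displaced below, ρ_m s.
s = t ρ_ice / ρ_m = 1.19 km × 929/3290 = 0.336 km.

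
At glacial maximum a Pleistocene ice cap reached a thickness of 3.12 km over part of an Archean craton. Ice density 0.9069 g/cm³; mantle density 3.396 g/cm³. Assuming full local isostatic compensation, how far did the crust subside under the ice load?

Equating mass per unit area of the two columns: the ice load ρ_ice t is balanced by mantle displaced below, ρ_m s.
s = t ρ_ice / ρ_m = 3.12 km × 0.9069/3.396 = 0.833 km.

0.833 km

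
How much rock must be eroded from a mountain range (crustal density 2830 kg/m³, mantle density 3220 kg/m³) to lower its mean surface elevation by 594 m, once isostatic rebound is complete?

Net drop Δ = e − u = e − e ρ_c/ρ_m = e (ρ_m − ρ_c)/ρ_m.
e = Δ ρ_m/(ρ_m − ρ_c) = 594 m × 3220/390 = 4900 m.

4900 m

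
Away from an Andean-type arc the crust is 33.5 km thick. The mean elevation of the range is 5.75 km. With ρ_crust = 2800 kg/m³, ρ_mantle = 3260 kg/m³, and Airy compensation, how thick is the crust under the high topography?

74.2 km

Root depth r = h ρ_c / (ρ_m − ρ_c) = 5.75 km × 2800 / 460 = 35 km.
Total thickness = T + h + r = 33.5 km + 5.75 km + 35 km = 74.2 km.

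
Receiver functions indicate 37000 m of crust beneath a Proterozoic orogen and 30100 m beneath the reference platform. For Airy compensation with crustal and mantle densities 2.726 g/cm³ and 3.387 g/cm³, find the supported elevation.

Excess crust Δ = 37000 m − 30100 m = 6900 m, split between elevation h and root r with h + r = Δ.
Airy balance ρ_c h = (ρ_m − ρ_c) r gives r = h ρ_c/(ρ_m − ρ_c), so h (1 + ρ_c/(ρ_m − ρ_c)) = Δ, i.e. h = Δ (ρ_m − ρ_c)/ρ_m.
h = 6900 m × 0.661/3.387 = 1350 m.

1350 m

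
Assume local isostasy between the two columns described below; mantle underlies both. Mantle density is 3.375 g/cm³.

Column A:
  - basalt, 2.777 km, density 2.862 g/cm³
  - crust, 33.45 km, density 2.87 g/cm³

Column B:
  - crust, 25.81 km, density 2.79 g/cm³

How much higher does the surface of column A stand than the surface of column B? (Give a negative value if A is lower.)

For any compensation level in the mantle, the mantle terms cancel and isostasy reduces to e = (Σt_A − Σt_B) − (Σ(ρt)_A − Σ(ρt)_B) / ρ_m.
Σt_A = 36.227 km; Σt_B = 25.81 km; Σ(ρt)_A = 103.949274; Σ(ρt)_B = 72.0099 (in km·g/cm³).
e = (36.227 − 25.81) − (103.949274 − 72.0099) / 3.375 = 0.953 km.

0.953 km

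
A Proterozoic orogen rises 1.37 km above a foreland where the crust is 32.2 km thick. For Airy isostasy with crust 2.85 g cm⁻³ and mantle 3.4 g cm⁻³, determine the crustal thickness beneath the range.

40.7 km

Root depth r = h ρ_c / (ρ_m − ρ_c) = 1.37 km × 2.85 / 0.55 = 7.099 km.
Total thickness = T + h + r = 32.2 km + 1.37 km + 7.099 km = 40.7 km.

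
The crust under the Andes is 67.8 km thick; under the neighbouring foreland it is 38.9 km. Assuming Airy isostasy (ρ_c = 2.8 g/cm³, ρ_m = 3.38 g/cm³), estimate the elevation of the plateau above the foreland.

Excess crust Δ = 67.8 km − 38.9 km = 28.9 km, split between elevation h and root r with h + r = Δ.
Airy balance ρ_c h = (ρ_m − ρ_c) r gives r = h ρ_c/(ρ_m − ρ_c), so h (1 + ρ_c/(ρ_m − ρ_c)) = Δ, i.e. h = Δ (ρ_m − ρ_c)/ρ_m.
h = 28.9 km × 0.58/3.38 = 4.96 km.

4.96 km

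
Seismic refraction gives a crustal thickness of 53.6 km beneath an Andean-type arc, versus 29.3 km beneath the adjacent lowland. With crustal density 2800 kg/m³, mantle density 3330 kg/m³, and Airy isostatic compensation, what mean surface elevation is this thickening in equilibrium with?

Excess crust Δ = 53.6 km − 29.3 km = 24.3 km, split between elevation h and root r with h + r = Δ.
Airy balance ρ_c h = (ρ_m − ρ_c) r gives r = h ρ_c/(ρ_m − ρ_c), so h (1 + ρ_c/(ρ_m − ρ_c)) = Δ, i.e. h = Δ (ρ_m − ρ_c)/ρ_m.
h = 24.3 km × 530/3330 = 3.87 km.

3.87 km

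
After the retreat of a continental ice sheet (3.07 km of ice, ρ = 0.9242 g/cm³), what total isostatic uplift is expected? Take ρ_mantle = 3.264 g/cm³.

Removing the load lets mantle flow back in; uplift u satisfies ρ_ice t = ρ_m u.
u = t ρ_ice/ρ_m = 3.07 km × 0.9242/3.264 = 0.869 km.

0.869 km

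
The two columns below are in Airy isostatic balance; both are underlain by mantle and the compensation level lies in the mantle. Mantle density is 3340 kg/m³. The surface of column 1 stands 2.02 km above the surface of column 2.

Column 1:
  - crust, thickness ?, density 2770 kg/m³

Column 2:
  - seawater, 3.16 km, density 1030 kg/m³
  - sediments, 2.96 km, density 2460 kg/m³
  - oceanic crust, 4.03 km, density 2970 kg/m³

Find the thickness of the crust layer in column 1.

31.8 km

Take the compensation level at the base of the deeper column (depth z_c below the surface of column 1) and equate Σ ρ_i t_i down to z_c; mantle fills any gap and the z_c terms cancel.
Column 1: x×2770 + (z_c − 0 − x)×3340
Column 2: 2.02×0 + 3.16×1030 + 2.96×2460 + 4.03×2970 + (z_c − 2.02 − 10.15)×3340
The z_c×3340 term appears on both sides and cancels. Collect the known terms of each column as K = Σ(ρt)_known − 3340 × (depth of known layers): K_1 = 0 − 3340×0 = 0; K_2 = 22505.5 − 3340×(2.02 + 10.15) = −18142.3.
Balance: K_1 − x×(3340 − 2770) = K_2, so x = (K_1 − K_2)/(3340 − 2770) = 18142.3/570 = 31.8 km.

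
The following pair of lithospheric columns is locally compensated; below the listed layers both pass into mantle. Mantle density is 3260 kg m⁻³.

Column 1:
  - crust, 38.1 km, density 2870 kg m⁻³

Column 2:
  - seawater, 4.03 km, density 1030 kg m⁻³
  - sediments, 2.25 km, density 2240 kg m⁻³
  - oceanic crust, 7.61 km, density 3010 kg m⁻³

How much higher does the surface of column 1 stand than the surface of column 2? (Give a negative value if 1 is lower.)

For any compensation level in the mantle, the mantle terms cancel and isostasy reduces to e = (Σt_1 − Σt_2) − (Σ(ρt)_1 − Σ(ρt)_2) / ρ_m.
Σt_1 = 38.1 km; Σt_2 = 13.89 km; Σ(ρt)_1 = 109347; Σ(ρt)_2 = 32097 (in km·kg m⁻³).
e = (38.1 − 13.89) − (109347 − 32097) / 3260 = 0.514 km.

0.514 km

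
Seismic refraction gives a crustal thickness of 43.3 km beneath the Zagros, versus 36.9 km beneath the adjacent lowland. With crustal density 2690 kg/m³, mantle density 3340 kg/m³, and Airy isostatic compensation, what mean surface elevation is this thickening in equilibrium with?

1.25 km

Excess crust Δ = 43.3 km − 36.9 km = 6.4 km, split between elevation h and root r with h + r = Δ.
Airy balance ρ_c h = (ρ_m − ρ_c) r gives r = h ρ_c/(ρ_m − ρ_c), so h (1 + ρ_c/(ρ_m − ρ_c)) = Δ, i.e. h = Δ (ρ_m − ρ_c)/ρ_m.
h = 6.4 km × 650/3340 = 1.25 km.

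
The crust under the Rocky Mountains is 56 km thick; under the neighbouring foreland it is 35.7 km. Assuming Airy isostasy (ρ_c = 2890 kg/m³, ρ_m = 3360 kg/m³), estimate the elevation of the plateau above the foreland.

Excess crust Δ = 56 km − 35.7 km = 20.3 km, split between elevation h and root r with h + r = Δ.
Airy balance ρ_c h = (ρ_m − ρ_c) r gives r = h ρ_c/(ρ_m − ρ_c), so h (1 + ρ_c/(ρ_m − ρ_c)) = Δ, i.e. h = Δ (ρ_m − ρ_c)/ρ_m.
h = 20.3 km × 470/3360 = 2.84 km.

2.84 km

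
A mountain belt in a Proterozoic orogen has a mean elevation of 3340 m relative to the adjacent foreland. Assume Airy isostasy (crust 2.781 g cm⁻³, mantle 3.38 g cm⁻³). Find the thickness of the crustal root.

15500 m

For local isostatic compensation: the weight of the topography is balanced by the buoyancy of the root, ρ_c h = (ρ_m − ρ_c) r.
r = h · ρ_c / (ρ_m − ρ_c) = 3340 m × 2.781 / (3.38 − 2.781) = 15500 m.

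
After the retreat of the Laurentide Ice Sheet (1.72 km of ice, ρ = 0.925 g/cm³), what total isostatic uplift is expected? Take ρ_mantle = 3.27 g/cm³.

0.487 km

Removing the load lets mantle flow back in; uplift u satisfies ρ_ice t = ρ_m u.
u = t ρ_ice/ρ_m = 1.72 km × 0.925/3.27 = 0.487 km.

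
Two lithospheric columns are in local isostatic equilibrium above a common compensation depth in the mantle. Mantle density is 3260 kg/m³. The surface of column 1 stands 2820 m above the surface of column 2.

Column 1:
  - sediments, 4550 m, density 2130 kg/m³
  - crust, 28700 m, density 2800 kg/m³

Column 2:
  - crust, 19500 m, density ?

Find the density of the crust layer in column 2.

Take the compensation level at the base of the deeper column (depth z_c below the surface of column 1) and equate Σ ρ_i t_i down to z_c; mantle fills any gap and the z_c terms cancel.
Column 1: 4550×2130 + 28700×2800 + (z_c − 33250)×3260
Column 2: 2820×0 + 19500×ρ + (z_c − 2820 − 19500)×3260
The z_c×3260 term appears on both sides and cancels. Collect the known terms of each column as K = Σ(ρt)_known − 3260 × (depth of known layers): K_1 = 90051500 − 3260×33250 = −18343500; K_2 = 0 − 3260×(2820 + 19500) = −72763200.
Balance: K_1 = K_2 + 19500×ρ, so ρ = (K_1 − K_2)/19500 = 54419700/19500 = 2790 kg/m³.

2790 kg/m³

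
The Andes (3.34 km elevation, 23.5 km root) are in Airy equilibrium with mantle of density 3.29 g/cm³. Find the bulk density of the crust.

ρ_c h = (ρ_m − ρ_c) r → ρ_c (h + r) = ρ_m r → ρ_c = ρ_m r / (h + r).
ρ_c = 3.29 × 23.5 km / (3.34 km + 23.5 km) = 2.88 g/cm³.

2.88 g/cm³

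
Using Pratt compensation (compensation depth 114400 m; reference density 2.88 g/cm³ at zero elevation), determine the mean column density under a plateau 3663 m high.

Pratt balance: ρ_ref D = ρ (D + h).
ρ = ρ_ref D/(D + h) = 2.88 × 114400 m/(114400 m + 3663 m) = 2.79 g/cm³.

2.79 g/cm³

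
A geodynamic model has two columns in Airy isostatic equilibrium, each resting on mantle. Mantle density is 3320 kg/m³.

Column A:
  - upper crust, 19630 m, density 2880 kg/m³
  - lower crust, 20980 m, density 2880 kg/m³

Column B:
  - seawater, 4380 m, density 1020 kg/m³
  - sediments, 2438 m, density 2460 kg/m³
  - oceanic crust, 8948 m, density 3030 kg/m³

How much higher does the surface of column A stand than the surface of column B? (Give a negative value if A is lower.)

935 m

For any compensation level in the mantle, the mantle terms cancel and isostasy reduces to e = (Σt_A − Σt_B) − (Σ(ρt)_A − Σ(ρt)_B) / ρ_m.
Σt_A = 40610 m; Σt_B = 15766 m; Σ(ρt)_A = 116956800; Σ(ρt)_B = 37577520 (in m·kg/m³).
e = (40610 − 15766) − (116956800 − 37577520) / 3320 = 935 m.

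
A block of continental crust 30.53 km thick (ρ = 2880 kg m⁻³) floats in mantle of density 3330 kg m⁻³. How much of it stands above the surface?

4.13 km

Floating equilibrium: submerged depth d = t ρ_obj/ρ_fluid = 30.53 km × 2880/3330 = 26.4 km.
Freeboard = t − d = 30.53 km − 26.4 km = 4.13 km.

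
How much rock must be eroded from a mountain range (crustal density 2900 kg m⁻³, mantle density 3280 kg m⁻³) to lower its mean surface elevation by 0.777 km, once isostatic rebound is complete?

6.71 km

Net drop Δ = e − u = e − e ρ_c/ρ_m = e (ρ_m − ρ_c)/ρ_m.
e = Δ ρ_m/(ρ_m − ρ_c) = 0.777 km × 3280/380 = 6.71 km.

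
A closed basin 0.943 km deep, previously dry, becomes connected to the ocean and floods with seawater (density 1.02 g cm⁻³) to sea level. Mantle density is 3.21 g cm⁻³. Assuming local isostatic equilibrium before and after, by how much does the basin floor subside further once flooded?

0.439 km

After flooding the water column is d + s deep. Its weight must equal the weight of mantle displaced by the extra subsidence s: (d + s) ρ_w = s ρ_m.
s = d ρ_w / (ρ_m − ρ_w) = 0.943 km × 1.02/(3.21 − 1.02) = 0.439 km.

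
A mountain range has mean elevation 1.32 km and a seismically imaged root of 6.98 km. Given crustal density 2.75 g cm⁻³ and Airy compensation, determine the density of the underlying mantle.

3.27 g cm⁻³

Airy balance: ρ_c h = (ρ_m − ρ_c) r → ρ_m = ρ_c (1 + h/r).
ρ_m = 2.75 × (1 + 1.32 km/6.98 km) = 3.27 g cm⁻³.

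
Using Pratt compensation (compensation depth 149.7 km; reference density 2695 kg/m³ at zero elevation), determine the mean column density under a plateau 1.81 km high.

2660 kg/m³

Pratt balance: ρ_ref D = ρ (D + h).
ρ = ρ_ref D/(D + h) = 2695 × 149.7 km/(149.7 km + 1.81 km) = 2660 kg/m³.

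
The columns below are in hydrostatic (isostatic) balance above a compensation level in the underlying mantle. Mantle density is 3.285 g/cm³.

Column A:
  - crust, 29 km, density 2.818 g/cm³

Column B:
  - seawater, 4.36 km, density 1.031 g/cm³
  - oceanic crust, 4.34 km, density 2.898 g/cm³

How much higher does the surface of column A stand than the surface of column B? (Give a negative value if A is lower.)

0.62 km

For any compensation level in the mantle, the mantle terms cancel and isostasy reduces to e = (Σt_A − Σt_B) − (Σ(ρt)_A − Σ(ρt)_B) / ρ_m.
Σt_A = 29 km; Σt_B = 8.7 km; Σ(ρt)_A = 81.722; Σ(ρt)_B = 17.07248 (in km·g/cm³).
e = (29 − 8.7) − (81.722 − 17.07248) / 3.285 = 0.62 km.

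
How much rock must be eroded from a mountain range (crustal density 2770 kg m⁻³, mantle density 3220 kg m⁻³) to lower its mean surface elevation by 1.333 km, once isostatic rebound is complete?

9.54 km

Net drop Δ = e − u = e − e ρ_c/ρ_m = e (ρ_m − ρ_c)/ρ_m.
e = Δ ρ_m/(ρ_m − ρ_c) = 1.333 km × 3220/450 = 9.54 km.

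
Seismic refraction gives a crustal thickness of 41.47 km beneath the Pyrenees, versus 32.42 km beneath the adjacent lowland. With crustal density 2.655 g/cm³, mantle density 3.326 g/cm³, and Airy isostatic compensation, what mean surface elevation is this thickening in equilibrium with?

Excess crust Δ = 41.47 km − 32.42 km = 9.05 km, split between elevation h and root r with h + r = Δ.
Airy balance ρ_c h = (ρ_m − ρ_c) r gives r = h ρ_c/(ρ_m − ρ_c), so h (1 + ρ_c/(ρ_m − ρ_c)) = Δ, i.e. h = Δ (ρ_m − ρ_c)/ρ_m.
h = 9.05 km × 0.671/3.326 = 1.83 km.

1.83 km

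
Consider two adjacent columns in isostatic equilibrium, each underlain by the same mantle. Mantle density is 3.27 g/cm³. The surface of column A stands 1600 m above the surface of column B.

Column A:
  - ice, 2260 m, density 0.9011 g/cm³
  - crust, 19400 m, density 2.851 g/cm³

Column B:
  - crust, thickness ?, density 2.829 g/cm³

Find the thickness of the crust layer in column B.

18700 m

Take the compensation level at the base of the deeper column (depth z_c below the surface of column A) and equate Σ ρ_i t_i down to z_c; mantle fills any gap and the z_c terms cancel.
Column A: 2260×0.9011 + 19400×2.851 + (z_c − 21660)×3.27
Column B: 1600×0 + x×2.829 + (z_c − 1600 − 0 − x)×3.27
The z_c×3.27 term appears on both sides and cancels. Collect the known terms of each column as K = Σ(ρt)_known − 3.27 × (depth of known layers): K_A = 57345.886 − 3.27×21660 = −13482.314; K_B = 0 − 3.27×(1600 + 0) = −5232.
Balance: K_A = K_B − x×(3.27 − 2.829), so x = (K_B − K_A)/(3.27 − 2.829) = 8250.31/0.441 = 18700 m.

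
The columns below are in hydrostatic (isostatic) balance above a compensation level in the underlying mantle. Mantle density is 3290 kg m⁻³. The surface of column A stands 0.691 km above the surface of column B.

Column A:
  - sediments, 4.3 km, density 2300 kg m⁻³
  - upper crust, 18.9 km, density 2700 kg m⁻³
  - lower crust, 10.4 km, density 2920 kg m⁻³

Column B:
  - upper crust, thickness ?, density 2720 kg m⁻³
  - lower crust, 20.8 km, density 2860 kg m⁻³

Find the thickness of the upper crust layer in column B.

14.1 km

Take the compensation level at the base of the deeper column (depth z_c below the surface of column A) and equate Σ ρ_i t_i down to z_c; mantle fills any gap and the z_c terms cancel.
Column A: 4.3×2300 + 18.9×2700 + 10.4×2920 + (z_c − 33.6)×3290
Column B: 0.691×0 + x×2720 + 20.8×2860 + (z_c − 0.691 − 20.8 − x)×3290
The z_c×3290 term appears on both sides and cancels. Collect the known terms of each column as K = Σ(ρt)_known − 3290 × (depth of known layers): K_A = 91288 − 3290×33.6 = −19256; K_B = 59488 − 3290×(0.691 + 20.8) = −11217.39.
Balance: K_A = K_B − x×(3290 − 2720), so x = (K_B − K_A)/(3290 − 2720) = 8038.61/570 = 14.1 km.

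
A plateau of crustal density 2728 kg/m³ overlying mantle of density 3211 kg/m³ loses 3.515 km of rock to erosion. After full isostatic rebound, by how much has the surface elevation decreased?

0.529 km

Rebound u = e ρ_c/ρ_m = 3.515 km × 2728/3211 = 2.986 km.
Net surface drop = e − u = 3.515 km − 2.986 km = e (ρ_m − ρ_c)/ρ_m = 0.529 km.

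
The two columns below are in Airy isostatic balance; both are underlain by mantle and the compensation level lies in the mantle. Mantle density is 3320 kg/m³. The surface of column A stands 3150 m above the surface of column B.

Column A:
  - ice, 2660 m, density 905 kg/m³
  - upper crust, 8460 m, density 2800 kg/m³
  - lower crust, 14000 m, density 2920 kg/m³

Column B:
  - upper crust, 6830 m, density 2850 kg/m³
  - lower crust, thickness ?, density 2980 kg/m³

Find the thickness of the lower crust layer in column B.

8100 m

Take the compensation level at the base of the deeper column (depth z_c below the surface of column A) and equate Σ ρ_i t_i down to z_c; mantle fills any gap and the z_c terms cancel.
Column A: 2660×905 + 8460×2800 + 14000×2920 + (z_c − 25120)×3320
Column B: 3150×0 + 6830×2850 + x×2980 + (z_c − 3150 − 6830 − x)×3320
The z_c×3320 term appears on both sides and cancels. Collect the known terms of each column as K = Σ(ρt)_known − 3320 × (depth of known layers): K_A = 66975300 − 3320×25120 = −16423100; K_B = 19465500 − 3320×(3150 + 6830) = −13668100.
Balance: K_A = K_B − x×(3320 − 2980), so x = (K_B − K_A)/(3320 − 2980) = 2755000/340 = 8100 m.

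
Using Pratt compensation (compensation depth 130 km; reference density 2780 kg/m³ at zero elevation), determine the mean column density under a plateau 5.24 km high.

Pratt balance: ρ_ref D = ρ (D + h).
ρ = ρ_ref D/(D + h) = 2780 × 130 km/(130 km + 5.24 km) = 2670 kg/m³.

2670 kg/m³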